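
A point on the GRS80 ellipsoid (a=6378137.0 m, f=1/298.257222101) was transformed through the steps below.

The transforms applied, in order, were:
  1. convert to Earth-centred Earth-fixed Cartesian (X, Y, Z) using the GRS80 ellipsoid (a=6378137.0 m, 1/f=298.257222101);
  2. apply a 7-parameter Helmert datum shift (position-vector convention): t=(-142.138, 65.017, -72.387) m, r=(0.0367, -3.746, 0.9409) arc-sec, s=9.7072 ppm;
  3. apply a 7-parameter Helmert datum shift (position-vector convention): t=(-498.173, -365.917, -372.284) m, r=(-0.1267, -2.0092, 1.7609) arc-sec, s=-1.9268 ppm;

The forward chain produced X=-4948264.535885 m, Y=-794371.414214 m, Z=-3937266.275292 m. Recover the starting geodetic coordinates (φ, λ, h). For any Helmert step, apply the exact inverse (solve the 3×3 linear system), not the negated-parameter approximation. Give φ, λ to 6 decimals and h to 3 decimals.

start: X=-4948264.5359, Y=-794371.4142, Z=-3937266.2753 m
→ Helmert⁻¹: X=-4947821.0228, Y=-793962.3689, Z=-3936853.8685
→ Helmert⁻¹: X=-4947705.9731, Y=-793997.8091, Z=-3936653.2696
→ geod (Bowring, a=6378137.000): φ=-38.34023200°, λ=-170.88302300°, h=2448.3300 m

φ=-38.340232°, λ=-170.883023°, h=2448.330 m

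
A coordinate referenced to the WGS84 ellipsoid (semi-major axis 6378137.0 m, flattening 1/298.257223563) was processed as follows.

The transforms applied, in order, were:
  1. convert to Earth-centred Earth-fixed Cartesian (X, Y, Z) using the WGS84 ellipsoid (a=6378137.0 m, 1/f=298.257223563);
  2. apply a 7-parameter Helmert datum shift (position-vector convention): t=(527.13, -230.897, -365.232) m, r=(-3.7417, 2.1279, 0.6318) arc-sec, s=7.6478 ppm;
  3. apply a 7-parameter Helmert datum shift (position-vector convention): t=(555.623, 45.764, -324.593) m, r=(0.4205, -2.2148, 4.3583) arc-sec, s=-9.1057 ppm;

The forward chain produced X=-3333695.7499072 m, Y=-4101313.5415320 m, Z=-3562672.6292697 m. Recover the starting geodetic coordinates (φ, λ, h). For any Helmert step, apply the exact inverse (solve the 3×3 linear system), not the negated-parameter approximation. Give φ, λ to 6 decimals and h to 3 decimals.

start: X=-3333695.7499, Y=-4101313.5415, Z=-3562672.6293 m
→ Helmert⁻¹: X=-3334406.6447, Y=-4101333.4592, Z=-3562336.3094
→ Helmert⁻¹: X=-3334884.0842, Y=-4100996.3664, Z=-3562052.6334
→ geod (Bowring, a=6378137.000): φ=-34.15420400°, λ=-129.11762100°, h=2561.9960 m

φ=-34.154204°, λ=-129.117621°, h=2561.996 m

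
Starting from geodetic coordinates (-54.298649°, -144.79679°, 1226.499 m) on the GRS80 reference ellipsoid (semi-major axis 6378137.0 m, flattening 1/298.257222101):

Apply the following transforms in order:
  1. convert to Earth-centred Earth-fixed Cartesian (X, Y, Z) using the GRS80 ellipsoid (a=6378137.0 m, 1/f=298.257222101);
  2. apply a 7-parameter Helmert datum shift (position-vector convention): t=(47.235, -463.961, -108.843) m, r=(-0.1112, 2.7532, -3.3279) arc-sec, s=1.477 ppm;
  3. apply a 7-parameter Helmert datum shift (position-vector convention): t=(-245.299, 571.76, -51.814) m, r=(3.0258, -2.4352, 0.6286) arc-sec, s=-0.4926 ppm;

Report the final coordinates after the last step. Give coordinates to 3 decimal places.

X=-3048873.413 m, Y=-2150613.656 m, Z=-5157400.221 m

start: φ=-54.298649°, λ=-144.796790°, h=1226.499 m
→ ECEF (a=6378137.000, f=1/298.257222101): X=-3048636.2522, Y=-2150832.1087, Z=-5157208.7883
→ Helmert 7p (PV): X=-3048697.0598, Y=-2151252.8397, Z=-5157283.3961
→ Helmert 7p (PV): X=-3048873.4132, Y=-2150613.6563, Z=-5157400.2208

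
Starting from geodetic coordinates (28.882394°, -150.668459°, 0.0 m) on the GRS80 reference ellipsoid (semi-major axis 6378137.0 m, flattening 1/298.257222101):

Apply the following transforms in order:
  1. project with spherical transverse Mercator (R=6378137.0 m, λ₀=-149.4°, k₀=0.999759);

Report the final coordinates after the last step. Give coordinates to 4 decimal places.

E=-123615.8291 m, N=3215059.5370 m

start: φ=28.882394°, λ=-150.668459°, h=0.000 m
→ tm (R=6378137.0, λ₀=-149.4°): E=-123615.8291, N=3215059.5370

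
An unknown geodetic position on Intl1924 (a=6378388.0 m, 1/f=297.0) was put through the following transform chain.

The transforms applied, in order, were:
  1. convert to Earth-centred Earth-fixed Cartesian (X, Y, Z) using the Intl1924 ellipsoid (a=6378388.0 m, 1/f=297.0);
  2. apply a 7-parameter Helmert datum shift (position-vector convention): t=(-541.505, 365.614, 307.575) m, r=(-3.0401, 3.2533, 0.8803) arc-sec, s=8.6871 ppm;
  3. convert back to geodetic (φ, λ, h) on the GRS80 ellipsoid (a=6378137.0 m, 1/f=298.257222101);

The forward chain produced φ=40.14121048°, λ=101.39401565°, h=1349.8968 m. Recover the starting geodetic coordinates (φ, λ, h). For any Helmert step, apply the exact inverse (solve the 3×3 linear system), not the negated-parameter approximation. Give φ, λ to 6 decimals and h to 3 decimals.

start: φ=40.141210°, λ=101.394016°, h=1349.897 m
→ ECEF (a=6378137.000, f=1/298.257222101): X=-964788.4964, Y=4787398.3868, Z=4090854.5352
→ Helmert⁻¹: X=-964282.7034, Y=4786935.0130, Z=4090566.7702
→ geod (Bowring, a=6378388.000): φ=40.14325700°, λ=101.38927200°, h=527.6630 m

φ=40.143257°, λ=101.389272°, h=527.663 m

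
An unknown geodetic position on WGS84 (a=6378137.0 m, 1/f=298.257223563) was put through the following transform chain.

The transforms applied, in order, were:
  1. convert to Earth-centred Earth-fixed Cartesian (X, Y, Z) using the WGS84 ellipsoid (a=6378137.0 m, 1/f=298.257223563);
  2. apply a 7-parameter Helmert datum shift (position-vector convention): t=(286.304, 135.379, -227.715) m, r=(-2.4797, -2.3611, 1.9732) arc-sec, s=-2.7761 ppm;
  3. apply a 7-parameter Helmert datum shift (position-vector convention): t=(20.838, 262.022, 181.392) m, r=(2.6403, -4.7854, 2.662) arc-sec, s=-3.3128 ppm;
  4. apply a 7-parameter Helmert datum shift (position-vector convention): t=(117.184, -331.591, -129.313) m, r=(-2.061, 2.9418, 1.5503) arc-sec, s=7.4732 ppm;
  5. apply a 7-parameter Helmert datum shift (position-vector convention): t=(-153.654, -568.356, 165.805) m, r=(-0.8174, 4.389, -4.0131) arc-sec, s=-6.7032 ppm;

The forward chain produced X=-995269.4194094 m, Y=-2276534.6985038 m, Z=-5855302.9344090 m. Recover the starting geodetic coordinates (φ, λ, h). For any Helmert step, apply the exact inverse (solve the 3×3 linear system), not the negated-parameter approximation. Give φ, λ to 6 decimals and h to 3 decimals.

start: X=-995269.4194, Y=-2276534.6985, Z=-5855302.9344 m
→ Helmert⁻¹: X=-994953.5575, Y=-2275977.7520, Z=-5855538.1805
→ Helmert⁻¹: X=-994996.8972, Y=-2275563.1691, Z=-5855402.0376
→ Helmert⁻¹: X=-995186.2540, Y=-2275894.8410, Z=-5855550.6067
→ Helmert⁻¹: X=-995564.1200, Y=-2275956.6220, Z=-5855355.1120
→ geod (Bowring, a=6378137.000): φ=-67.14861200°, λ=-113.62585100°, h=527.0950 m

φ=-67.148612°, λ=-113.625851°, h=527.095 m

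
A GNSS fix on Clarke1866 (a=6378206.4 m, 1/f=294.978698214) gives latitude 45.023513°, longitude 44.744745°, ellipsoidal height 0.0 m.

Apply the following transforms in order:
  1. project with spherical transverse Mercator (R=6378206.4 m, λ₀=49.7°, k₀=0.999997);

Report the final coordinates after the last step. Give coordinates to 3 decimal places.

E=-389893.767 m, N=5023975.690 m

start: φ=45.023513°, λ=44.744745°, h=0.000 m
→ tm (R=6378206.4, λ₀=49.7°): E=-389893.7670, N=5023975.6900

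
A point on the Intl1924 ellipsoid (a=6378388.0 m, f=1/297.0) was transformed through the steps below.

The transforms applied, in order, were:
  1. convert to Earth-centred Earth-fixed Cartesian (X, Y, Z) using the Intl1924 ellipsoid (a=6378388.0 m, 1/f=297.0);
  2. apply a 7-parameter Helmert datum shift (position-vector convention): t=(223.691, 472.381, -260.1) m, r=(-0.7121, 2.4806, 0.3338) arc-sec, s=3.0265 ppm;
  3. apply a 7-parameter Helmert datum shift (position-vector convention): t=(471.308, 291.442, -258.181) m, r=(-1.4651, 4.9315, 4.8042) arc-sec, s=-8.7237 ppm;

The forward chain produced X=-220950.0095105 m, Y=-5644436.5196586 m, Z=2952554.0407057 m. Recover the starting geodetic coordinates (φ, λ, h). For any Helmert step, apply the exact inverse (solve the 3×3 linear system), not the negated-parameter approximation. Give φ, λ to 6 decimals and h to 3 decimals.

φ=27.754744°, λ=-92.250914°, h=1073.052 m

start: X=-220950.0095, Y=-5644436.5197, Z=2952554.0407 m
→ Helmert⁻¹: X=-221625.3215, Y=-5644793.0167, Z=2952792.5876
→ Helmert⁻¹: X=-221892.9907, Y=-5645258.1482, Z=2953021.5922
→ geod (Bowring, a=6378388.000): φ=27.75474400°, λ=-92.25091400°, h=1073.0520 m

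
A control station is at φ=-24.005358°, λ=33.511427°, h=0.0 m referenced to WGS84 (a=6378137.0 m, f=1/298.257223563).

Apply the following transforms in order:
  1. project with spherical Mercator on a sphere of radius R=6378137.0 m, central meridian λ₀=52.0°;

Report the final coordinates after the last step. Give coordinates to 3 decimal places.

E=-2058138.532 m, N=-2754061.019 m

start: φ=-24.005358°, λ=33.511427°, h=0.000 m
→ merc (R=6378137.0, λ₀=52.0°): E=-2058138.5319, N=-2754061.0186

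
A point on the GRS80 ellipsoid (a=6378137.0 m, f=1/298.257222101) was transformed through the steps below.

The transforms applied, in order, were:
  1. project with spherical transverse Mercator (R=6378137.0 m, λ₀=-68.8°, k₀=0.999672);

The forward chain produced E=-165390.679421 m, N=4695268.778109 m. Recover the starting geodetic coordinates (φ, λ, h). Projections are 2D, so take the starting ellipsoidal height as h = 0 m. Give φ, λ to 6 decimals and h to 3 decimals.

φ=42.174690°, λ=-70.805377°, h=0.000 m

start: E=-165390.6794, N=4695268.7781 m
→ tm⁻¹: φ=42.17469000°, λ=-70.80537700°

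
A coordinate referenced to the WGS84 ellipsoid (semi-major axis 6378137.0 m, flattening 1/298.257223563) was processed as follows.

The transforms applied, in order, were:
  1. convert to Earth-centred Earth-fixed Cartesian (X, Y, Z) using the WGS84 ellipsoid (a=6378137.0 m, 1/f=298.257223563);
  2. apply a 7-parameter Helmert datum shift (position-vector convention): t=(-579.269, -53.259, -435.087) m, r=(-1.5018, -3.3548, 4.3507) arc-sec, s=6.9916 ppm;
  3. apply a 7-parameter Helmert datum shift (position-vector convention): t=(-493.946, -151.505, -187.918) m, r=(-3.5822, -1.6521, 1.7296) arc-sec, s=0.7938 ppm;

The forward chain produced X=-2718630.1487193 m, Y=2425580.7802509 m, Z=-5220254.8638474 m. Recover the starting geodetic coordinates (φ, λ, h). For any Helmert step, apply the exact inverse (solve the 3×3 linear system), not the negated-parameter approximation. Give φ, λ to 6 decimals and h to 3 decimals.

φ=-55.267513°, λ=138.244922°, h=1286.389 m

start: X=-2718630.1487, Y=2425580.7803, Z=-5220254.8638 m
→ Helmert⁻¹: X=-2718155.5137, Y=2425843.8081, Z=-5219998.9012
→ Helmert⁻¹: X=-2717590.9662, Y=2425975.4304, Z=-5219465.4576
→ geod (Bowring, a=6378137.000): φ=-55.26751300°, λ=138.24492200°, h=1286.3890 m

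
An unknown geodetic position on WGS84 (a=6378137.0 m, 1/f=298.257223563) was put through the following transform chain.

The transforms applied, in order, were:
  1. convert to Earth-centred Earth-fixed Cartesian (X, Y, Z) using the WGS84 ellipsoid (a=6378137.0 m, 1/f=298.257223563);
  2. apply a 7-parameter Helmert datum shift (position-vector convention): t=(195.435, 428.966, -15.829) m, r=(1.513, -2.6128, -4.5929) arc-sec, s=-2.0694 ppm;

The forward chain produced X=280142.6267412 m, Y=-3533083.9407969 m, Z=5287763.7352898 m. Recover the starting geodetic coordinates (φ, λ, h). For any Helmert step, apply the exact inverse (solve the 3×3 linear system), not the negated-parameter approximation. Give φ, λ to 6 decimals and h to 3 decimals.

φ=56.342716°, λ=-85.467724°, h=2555.068 m

start: X=280142.6267, Y=-3533083.9408, Z=5287763.7353 m
→ Helmert⁻¹: X=280093.4328, Y=-3533475.1949, Z=5287812.8777
→ geod (Bowring, a=6378137.000): φ=56.34271600°, λ=-85.46772400°, h=2555.0680 m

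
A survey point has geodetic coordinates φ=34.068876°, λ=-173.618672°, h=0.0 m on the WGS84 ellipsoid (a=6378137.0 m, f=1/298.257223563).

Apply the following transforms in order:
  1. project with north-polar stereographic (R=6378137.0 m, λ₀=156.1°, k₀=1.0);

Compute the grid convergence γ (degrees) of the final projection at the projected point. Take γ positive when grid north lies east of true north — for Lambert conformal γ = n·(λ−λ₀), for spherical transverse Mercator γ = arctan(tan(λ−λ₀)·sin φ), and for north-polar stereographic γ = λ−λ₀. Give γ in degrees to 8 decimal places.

30.28132800

start: φ=34.068876°, λ=-173.618672°, h=0.000 m
→ into stereo (λ₀=156.1°): φ=34.06887600°, λ−λ₀=30.28132800°
convergence γ = 30.28132800°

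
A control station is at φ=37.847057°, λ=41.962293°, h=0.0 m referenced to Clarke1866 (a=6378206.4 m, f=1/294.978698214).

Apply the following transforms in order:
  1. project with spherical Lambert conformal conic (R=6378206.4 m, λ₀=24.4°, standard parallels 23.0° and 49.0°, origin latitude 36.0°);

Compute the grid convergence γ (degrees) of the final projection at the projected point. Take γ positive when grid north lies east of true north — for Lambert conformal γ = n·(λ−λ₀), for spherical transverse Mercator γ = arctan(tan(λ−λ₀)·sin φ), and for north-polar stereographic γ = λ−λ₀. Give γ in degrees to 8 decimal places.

10.41389740

start: φ=37.847057°, λ=41.962293°, h=0.000 m
→ into lcc (λ₀=24.4°): φ=37.84705700°, λ−λ₀=17.56229300°
convergence γ = 10.41389740°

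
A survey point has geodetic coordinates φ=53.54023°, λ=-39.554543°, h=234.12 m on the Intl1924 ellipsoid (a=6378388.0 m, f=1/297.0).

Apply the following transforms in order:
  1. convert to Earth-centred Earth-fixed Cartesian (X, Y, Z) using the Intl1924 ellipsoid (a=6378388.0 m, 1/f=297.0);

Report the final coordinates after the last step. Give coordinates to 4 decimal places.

X=2928959.0641 m, Y=-2419134.1373 m, Z=5106790.2158 m

start: φ=53.540230°, λ=-39.554543°, h=234.120 m
→ ECEF (a=6378388.000, f=1/297.0): X=2928959.0641, Y=-2419134.1373, Z=5106790.2158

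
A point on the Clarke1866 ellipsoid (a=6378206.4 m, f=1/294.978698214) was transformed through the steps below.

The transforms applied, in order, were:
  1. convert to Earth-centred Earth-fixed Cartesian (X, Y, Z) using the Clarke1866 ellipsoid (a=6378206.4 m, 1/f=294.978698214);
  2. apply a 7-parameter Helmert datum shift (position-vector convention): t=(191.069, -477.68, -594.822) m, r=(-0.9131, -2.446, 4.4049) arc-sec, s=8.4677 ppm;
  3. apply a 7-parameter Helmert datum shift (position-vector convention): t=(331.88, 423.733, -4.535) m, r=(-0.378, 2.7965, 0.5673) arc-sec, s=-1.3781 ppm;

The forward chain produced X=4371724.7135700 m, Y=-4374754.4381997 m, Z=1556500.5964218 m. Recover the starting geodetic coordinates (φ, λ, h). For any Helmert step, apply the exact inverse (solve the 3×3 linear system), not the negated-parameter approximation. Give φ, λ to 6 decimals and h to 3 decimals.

φ=14.224587°, λ=-45.024383°, h=344.705 m

start: X=4371724.7136, Y=-4374754.4382, Z=1556500.5964 m
→ Helmert⁻¹: X=4371365.7209, Y=-4375199.0760, Z=1556558.5246
→ Helmert⁻¹: X=4371062.6771, Y=-4374784.5918, Z=1557068.9604
→ geod (Bowring, a=6378206.400): φ=14.22458700°, λ=-45.02438300°, h=344.7050 m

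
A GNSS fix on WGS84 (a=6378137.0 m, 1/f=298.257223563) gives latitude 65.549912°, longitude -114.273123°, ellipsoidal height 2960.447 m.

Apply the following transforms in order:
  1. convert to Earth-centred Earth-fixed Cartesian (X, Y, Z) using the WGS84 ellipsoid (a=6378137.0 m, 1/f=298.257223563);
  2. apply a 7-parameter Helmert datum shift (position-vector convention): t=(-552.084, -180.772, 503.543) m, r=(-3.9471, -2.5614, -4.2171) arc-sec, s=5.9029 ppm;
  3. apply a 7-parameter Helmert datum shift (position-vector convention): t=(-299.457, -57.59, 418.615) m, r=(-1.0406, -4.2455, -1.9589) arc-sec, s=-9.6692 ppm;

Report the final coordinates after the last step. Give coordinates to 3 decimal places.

X=-1089870.674 m, Y=-2414411.898 m, Z=5786972.691 m

start: φ=65.549912°, λ=-114.273123°, h=2960.447 m
→ ECEF (a=6378137.000, f=1/298.257223563): X=-1088759.9930, Y=-2414355.1519, Z=5786049.8921
→ Helmert 7p (PV): X=-1089439.7175, Y=-2414417.1928, Z=5786620.2708
→ Helmert 7p (PV): X=-1089870.6736, Y=-2414411.8979, Z=5786972.6909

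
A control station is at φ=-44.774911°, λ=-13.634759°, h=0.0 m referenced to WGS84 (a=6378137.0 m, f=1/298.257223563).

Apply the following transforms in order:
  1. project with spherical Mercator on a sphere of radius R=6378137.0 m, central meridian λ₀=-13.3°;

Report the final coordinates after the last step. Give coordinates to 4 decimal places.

start: φ=-44.774911°, λ=-13.634759°, h=0.000 m
→ merc (R=6378137.0, λ₀=-13.3°): E=-37265.2014, N=-5586155.1627

E=-37265.2014 m, N=-5586155.1627 m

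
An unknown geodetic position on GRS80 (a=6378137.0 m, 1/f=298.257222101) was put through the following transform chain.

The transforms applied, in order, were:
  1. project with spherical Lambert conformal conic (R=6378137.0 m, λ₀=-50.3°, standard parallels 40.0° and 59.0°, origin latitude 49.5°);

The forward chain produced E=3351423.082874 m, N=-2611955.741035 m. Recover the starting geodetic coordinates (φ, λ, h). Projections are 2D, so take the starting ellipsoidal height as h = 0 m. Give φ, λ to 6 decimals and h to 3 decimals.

φ=20.717486°, λ=-20.410927°, h=0.000 m

start: E=3351423.0829, N=-2611955.7410 m
→ lcc⁻¹: φ=20.71748600°, λ=-20.41092700°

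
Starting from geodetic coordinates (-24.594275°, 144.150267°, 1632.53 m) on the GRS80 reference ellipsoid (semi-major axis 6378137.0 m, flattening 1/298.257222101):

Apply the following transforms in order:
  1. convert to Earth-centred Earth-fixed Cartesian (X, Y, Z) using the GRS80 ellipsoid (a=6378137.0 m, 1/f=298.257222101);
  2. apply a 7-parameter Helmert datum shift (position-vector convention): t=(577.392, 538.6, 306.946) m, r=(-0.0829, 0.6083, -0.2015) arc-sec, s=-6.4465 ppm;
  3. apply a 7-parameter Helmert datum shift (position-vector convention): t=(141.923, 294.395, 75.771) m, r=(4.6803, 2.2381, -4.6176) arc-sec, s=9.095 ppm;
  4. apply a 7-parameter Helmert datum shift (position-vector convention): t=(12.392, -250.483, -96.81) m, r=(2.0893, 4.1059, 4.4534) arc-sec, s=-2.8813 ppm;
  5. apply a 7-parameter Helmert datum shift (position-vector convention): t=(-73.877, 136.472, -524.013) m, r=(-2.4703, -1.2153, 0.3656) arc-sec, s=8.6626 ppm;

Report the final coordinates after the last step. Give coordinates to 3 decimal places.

start: φ=-24.594275°, λ=144.150267°, h=1632.530 m
→ ECEF (a=6378137.000, f=1/298.257222101): X=-4704747.3614, Y=3399382.6540, Z=-2638955.6155
→ Helmert 7p (PV): X=-4704144.1019, Y=3399902.8753, Z=-2638619.1489
→ Helmert 7p (PV): X=-4703997.4805, Y=3400393.3767, Z=-2638439.1859
→ Helmert 7p (PV): X=-4704097.4720, Y=3400058.2591, Z=-2638400.3132
→ Helmert 7p (PV): X=-4704202.5799, Y=3400184.2478, Z=-2639015.6187

X=-4704202.580 m, Y=3400184.248 m, Z=-2639015.619 m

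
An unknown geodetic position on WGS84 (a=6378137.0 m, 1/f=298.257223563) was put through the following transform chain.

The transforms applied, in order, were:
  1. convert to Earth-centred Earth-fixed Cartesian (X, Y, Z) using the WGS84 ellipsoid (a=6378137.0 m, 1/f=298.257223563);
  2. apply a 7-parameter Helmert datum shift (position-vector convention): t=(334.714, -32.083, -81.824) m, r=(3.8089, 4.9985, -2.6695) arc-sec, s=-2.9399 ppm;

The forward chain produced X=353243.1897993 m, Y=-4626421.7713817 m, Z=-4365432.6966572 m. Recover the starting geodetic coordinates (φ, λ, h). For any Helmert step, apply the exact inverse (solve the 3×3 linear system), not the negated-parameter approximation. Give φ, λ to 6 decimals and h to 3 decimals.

φ=-43.445023°, λ=-85.635865°, h=2531.189 m

start: X=353243.1898, Y=-4626421.7714, Z=-4365432.6967 m
→ Helmert⁻¹: X=353075.1751, Y=-4626479.3294, Z=-4365269.7173
→ geod (Bowring, a=6378137.000): φ=-43.44502300°, λ=-85.63586500°, h=2531.1890 m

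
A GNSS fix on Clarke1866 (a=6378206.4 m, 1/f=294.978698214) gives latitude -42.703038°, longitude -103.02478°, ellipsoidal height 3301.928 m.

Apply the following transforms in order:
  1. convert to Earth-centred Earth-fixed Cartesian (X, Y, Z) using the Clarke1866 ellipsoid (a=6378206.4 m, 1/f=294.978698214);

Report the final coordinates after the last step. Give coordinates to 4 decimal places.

X=-1058562.5197 m, Y=-4576107.6291 m, Z=-4305354.7193 m

start: φ=-42.703038°, λ=-103.024780°, h=3301.928 m
→ ECEF (a=6378206.400, f=1/294.978698214): X=-1058562.5197, Y=-4576107.6291, Z=-4305354.7193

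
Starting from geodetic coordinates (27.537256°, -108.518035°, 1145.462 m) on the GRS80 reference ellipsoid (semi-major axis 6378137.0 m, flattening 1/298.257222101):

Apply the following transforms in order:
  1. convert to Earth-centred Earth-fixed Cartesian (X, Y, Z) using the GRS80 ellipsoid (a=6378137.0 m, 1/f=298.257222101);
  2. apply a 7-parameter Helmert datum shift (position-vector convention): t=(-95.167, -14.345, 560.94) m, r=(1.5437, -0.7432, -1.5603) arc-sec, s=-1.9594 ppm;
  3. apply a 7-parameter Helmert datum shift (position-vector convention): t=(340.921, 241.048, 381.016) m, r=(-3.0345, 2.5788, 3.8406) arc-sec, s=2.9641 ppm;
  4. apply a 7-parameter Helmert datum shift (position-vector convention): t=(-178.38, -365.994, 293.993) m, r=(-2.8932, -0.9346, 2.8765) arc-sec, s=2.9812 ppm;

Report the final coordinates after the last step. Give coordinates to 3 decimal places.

start: φ=27.537256°, λ=-108.518035°, h=1145.462 m
→ ECEF (a=6378137.000, f=1/298.257222101): X=-1797832.8333, Y=-5367540.5432, Z=2931661.1823
→ Helmert 7p (PV): X=-1797975.6438, Y=-5367552.7120, Z=2932169.7292
→ Helmert 7p (PV): X=-1797503.4501, Y=-5367317.9146, Z=2932660.8814
→ Helmert 7p (PV): X=-1797625.6259, Y=-5367683.8417, Z=2933030.7582

X=-1797625.626 m, Y=-5367683.842 m, Z=2933030.758 m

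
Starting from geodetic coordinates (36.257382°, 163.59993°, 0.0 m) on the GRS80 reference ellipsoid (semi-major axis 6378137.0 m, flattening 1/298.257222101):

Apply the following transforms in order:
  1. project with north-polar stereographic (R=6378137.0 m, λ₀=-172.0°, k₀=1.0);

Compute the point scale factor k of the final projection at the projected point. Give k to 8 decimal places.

start: φ=36.257382°, λ=163.599930°, h=0.000 m
→ into stereo (λ₀=-172.0°): φ=36.25738200°, λ−λ₀=-24.40007000°
scale k = 1.25674436

1.25674436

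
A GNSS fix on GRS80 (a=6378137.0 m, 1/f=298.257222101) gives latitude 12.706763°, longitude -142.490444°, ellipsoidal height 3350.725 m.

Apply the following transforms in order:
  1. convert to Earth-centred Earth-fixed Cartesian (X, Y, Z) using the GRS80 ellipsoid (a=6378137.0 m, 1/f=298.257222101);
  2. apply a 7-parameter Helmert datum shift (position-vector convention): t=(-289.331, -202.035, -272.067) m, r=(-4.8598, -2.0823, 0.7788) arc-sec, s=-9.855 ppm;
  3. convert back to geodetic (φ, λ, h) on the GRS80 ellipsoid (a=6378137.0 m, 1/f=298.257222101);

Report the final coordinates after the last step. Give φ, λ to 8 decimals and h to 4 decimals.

φ=12.70403090°, λ=-142.49069276°, h=3571.9630 m

start: φ=12.706763°, λ=-142.490444°, h=3350.725 m
→ ECEF (a=6378137.000, f=1/298.257222101): X=-4938947.4712, Y=-3791096.5981, Z=1394514.5640
→ Helmert 7p (PV): X=-4939187.8927, Y=-3791247.0640, Z=1394268.2155
→ geod (Bowring, a=6378137.000): φ=12.70403090°, λ=-142.49069276°, h=3571.9630 m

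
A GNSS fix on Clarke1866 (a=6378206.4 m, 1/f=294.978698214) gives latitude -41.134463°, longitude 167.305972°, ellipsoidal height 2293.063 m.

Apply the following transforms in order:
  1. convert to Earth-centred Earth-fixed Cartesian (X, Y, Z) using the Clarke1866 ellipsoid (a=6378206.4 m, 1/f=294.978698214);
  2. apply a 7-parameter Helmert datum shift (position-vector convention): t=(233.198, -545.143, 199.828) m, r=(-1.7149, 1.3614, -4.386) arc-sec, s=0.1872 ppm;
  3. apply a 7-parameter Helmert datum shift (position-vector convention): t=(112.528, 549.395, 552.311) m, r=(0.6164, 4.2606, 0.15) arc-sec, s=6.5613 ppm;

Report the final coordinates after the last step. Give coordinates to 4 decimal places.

X=-4694782.8433 m, Y=1057636.3955 m, Z=-4174144.3576 m

start: φ=-41.134463°, λ=167.305972°, h=2293.063 m
→ ECEF (a=6378206.400, f=1/294.978698214): X=-4695004.8150, Y=1057550.8249, Z=-4174990.6536
→ Helmert 7p (PV): X=-4694777.5642, Y=1057071.0029, Z=-4174769.4114
→ Helmert 7p (PV): X=-4694782.8433, Y=1057636.3955, Z=-4174144.3576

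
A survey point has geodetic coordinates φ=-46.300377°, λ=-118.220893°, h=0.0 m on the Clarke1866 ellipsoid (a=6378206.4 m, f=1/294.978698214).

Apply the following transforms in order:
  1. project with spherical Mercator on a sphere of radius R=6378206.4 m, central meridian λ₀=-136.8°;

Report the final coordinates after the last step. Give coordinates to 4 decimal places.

E=2068239.2347 m, N=-5828679.6228 m

start: φ=-46.300377°, λ=-118.220893°, h=0.000 m
→ merc (R=6378206.4, λ₀=-136.8°): E=2068239.2347, N=-5828679.6228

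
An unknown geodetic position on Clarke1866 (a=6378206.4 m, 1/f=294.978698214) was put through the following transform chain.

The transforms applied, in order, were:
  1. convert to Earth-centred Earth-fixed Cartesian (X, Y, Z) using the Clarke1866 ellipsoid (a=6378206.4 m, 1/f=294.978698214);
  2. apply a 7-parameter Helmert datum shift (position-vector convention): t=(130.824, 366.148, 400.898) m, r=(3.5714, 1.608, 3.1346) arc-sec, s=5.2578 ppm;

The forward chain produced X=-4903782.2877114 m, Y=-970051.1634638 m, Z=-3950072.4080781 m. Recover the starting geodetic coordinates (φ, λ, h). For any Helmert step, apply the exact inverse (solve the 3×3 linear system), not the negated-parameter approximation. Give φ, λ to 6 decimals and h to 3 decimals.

start: X=-4903782.2877, Y=-970051.1635, Z=-3950072.4081 m
→ Helmert⁻¹: X=-4903871.2782, Y=-970406.0863, Z=-3950473.9628
→ geod (Bowring, a=6378206.400): φ=-38.50725200°, λ=-168.80659500°, h=1622.1250 m

φ=-38.507252°, λ=-168.806595°, h=1622.125 m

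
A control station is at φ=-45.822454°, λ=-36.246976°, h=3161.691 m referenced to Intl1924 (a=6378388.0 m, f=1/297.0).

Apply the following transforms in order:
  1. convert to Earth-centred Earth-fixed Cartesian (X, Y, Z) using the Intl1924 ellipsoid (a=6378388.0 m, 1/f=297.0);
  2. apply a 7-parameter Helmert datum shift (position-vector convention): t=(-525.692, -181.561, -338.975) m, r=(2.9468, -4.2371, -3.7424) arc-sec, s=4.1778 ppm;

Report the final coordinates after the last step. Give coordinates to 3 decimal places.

X=3592308.580 m, Y=-2634231.663 m, Z=-4554189.119 m

start: φ=-45.822454°, λ=-36.246976°, h=3161.691 m
→ ECEF (a=6378388.000, f=1/297.0): X=3592773.5074, Y=-2634038.9702, Z=-4553867.2908
→ Helmert 7p (PV): X=3592308.5801, Y=-2634231.6630, Z=-4554189.1191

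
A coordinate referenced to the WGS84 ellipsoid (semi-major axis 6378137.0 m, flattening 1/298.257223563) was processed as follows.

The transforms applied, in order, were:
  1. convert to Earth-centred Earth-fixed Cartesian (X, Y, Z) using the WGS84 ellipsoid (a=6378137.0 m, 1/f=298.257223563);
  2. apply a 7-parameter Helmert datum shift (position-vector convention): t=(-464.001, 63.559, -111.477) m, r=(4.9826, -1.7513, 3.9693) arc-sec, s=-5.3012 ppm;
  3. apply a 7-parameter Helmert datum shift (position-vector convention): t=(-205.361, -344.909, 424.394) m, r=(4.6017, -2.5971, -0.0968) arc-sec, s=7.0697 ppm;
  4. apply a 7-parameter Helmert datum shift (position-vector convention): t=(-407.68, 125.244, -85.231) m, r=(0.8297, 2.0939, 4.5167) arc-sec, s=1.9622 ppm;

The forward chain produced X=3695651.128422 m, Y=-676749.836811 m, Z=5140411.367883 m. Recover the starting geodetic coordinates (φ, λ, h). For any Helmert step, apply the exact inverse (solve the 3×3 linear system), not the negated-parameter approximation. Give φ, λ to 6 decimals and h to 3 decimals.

start: X=3695651.1284, Y=-676749.8368, Z=5140411.3679 m
→ Helmert⁻¹: X=3695984.5487, Y=-676934.0080, Z=5140526.7550
→ Helmert⁻¹: X=3696228.8151, Y=-676467.9086, Z=5140034.5745
→ Helmert⁻¹: X=3696743.0378, Y=-676482.0258, Z=5140158.2546
→ geod (Bowring, a=6378137.000): φ=54.01137900°, λ=-10.37005000°, h=3299.9130 m

φ=54.011379°, λ=-10.370050°, h=3299.913 m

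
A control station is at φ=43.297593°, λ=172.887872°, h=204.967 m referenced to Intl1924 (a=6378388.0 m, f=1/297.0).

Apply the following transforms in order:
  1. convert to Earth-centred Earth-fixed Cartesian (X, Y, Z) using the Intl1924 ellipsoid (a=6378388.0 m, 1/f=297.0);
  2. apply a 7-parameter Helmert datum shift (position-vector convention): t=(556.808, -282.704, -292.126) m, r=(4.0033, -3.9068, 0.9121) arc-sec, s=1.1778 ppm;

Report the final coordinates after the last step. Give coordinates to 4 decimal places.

X=-4613463.6562 m, Y=575300.3018 m, Z=4351476.2807 m

start: φ=43.297593°, λ=172.887872°, h=204.967 m
→ ECEF (a=6378388.000, f=1/297.0): X=-4613930.0572, Y=575687.1935, Z=4351839.4991
→ Helmert 7p (PV): X=-4613463.6562, Y=575300.3018, Z=4351476.2807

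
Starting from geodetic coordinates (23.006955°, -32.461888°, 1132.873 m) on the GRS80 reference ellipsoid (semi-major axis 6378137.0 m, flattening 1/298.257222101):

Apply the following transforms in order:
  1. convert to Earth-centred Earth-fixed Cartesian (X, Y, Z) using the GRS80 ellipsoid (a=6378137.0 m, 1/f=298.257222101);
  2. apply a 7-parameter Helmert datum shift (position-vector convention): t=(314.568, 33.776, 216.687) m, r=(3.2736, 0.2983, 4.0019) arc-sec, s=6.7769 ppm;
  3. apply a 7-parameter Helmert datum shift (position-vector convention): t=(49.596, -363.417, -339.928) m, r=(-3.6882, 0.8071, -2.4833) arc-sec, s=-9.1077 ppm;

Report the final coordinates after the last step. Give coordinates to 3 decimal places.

X=4957286.237 m, Y=-3153539.094 m, Z=2477721.835 m

start: φ=23.006955°, λ=-32.461888°, h=1132.873 m
→ ECEF (a=6378137.000, f=1/298.257222101): X=4956897.1329, Y=-3153258.2756, Z=2477871.0829
→ Helmert 7p (PV): X=4957310.0560, Y=-3153189.0220, Z=2478047.3482
→ Helmert 7p (PV): X=4957286.2365, Y=-3153539.0938, Z=2477721.8348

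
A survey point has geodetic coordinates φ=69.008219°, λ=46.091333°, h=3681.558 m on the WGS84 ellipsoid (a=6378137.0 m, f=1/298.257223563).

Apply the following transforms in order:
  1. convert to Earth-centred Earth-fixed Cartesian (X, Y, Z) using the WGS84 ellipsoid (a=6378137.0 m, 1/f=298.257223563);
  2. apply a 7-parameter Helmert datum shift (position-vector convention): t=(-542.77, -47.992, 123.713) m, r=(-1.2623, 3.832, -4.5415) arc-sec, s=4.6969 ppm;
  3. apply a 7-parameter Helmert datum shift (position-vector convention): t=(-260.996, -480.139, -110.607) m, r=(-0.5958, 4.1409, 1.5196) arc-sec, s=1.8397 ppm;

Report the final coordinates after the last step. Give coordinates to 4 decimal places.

X=1589597.5466 m, Y=1651409.7574 m, Z=5935714.2061 m

start: φ=69.008219°, λ=46.091333°, h=3681.558 m
→ ECEF (a=6378137.000, f=1/298.257223563): X=1590137.2763, Y=1651896.9185, Z=5935738.6382
→ Helmert 7p (PV): X=1589748.6213, Y=1651857.9996, Z=5935850.5796
→ Helmert 7p (PV): X=1589597.5466, Y=1651409.7574, Z=5935714.2061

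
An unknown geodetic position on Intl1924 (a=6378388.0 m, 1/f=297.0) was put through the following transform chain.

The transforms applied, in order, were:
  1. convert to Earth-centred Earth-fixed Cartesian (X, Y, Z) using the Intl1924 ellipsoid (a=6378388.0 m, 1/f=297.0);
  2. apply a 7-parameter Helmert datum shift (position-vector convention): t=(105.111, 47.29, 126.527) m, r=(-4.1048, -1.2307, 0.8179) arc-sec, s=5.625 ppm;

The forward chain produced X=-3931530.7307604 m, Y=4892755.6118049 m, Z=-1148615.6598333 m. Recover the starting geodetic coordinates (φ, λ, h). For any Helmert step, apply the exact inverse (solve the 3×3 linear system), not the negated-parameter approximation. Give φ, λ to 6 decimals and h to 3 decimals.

start: X=-3931530.7308, Y=4892755.6118, Z=-1148615.6598 m
→ Helmert⁻¹: X=-3931601.1787, Y=4892719.2486, Z=-1148614.8987
→ geod (Bowring, a=6378388.000): φ=-10.43890700°, λ=128.78402100°, h=3181.5980 m

φ=-10.438907°, λ=128.784021°, h=3181.598 m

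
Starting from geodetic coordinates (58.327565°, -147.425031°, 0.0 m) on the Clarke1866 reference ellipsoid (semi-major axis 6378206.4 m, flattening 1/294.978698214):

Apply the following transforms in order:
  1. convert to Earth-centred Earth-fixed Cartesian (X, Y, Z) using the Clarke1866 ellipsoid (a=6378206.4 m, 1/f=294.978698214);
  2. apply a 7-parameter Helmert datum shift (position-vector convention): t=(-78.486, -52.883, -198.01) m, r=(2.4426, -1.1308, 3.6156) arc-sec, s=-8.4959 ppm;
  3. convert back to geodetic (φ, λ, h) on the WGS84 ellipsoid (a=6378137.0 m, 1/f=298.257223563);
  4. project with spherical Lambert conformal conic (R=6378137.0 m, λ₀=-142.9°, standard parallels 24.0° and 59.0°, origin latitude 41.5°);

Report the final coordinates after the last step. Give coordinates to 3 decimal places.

start: φ=58.327565°, λ=-147.425031°, h=0.000 m
→ ECEF (a=6378206.400, f=1/294.978698214): X=-2829066.9960, Y=-1807522.8733, Z=5404783.6695
→ Helmert 7p (PV): X=-2829119.3932, Y=-1807673.9930, Z=5404502.8268
→ geod (Bowring, a=6378137.000): φ=58.32336997°, λ=-147.42333915°, h=-275.8555 m
→ lcc (R=6378137.0, λ₀=-142.9°): E=-263212.9187, N=1816523.4054

E=-263212.919 m, N=1816523.405 m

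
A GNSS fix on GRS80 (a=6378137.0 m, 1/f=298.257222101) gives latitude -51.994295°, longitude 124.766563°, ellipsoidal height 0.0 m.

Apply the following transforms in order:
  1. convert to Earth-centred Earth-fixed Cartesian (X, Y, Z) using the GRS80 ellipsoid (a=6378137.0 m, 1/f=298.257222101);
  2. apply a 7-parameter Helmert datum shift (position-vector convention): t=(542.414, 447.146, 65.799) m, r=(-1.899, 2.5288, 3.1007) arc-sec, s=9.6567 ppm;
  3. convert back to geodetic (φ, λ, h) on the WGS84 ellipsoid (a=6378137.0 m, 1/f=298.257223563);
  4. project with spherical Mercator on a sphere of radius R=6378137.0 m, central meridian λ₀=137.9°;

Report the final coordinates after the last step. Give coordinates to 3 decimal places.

E=-1462922.789 m, N=-6798959.412 m

start: φ=-51.994295°, λ=124.766563°, h=0.000 m
→ ECEF (a=6378137.000, f=1/298.257222101): X=-2244134.4959, Y=3232910.6044, Z=-5002412.5109
→ Helmert 7p (PV): X=-2243723.6824, Y=3233309.1784, Z=-5002397.2699
→ geod (Bowring, a=6378137.000): φ=-51.99355064°, λ=124.75834099°, h=45.3795 m
→ merc (R=6378137.0, λ₀=137.9°): E=-1462922.7892, N=-6798959.4120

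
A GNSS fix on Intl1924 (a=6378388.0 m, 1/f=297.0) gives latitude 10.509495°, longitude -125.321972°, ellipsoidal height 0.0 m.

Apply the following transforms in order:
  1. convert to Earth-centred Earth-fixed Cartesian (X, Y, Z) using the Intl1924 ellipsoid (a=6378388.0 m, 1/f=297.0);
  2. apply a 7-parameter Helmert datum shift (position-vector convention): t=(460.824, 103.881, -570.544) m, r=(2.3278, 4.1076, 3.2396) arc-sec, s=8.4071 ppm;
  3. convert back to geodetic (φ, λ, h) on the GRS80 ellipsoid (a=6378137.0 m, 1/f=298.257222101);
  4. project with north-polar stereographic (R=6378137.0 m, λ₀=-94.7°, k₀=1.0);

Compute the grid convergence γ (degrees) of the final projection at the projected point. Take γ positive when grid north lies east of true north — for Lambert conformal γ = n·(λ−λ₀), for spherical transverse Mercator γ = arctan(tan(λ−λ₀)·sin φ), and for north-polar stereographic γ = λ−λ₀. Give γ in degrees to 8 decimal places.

start: φ=10.509495°, λ=-125.321972°, h=0.000 m
→ ECEF (a=6378388.000, f=1/297.0): X=-3626337.7892, Y=-5117498.1774, Z=1155716.2336
→ Helmert 7p (PV): X=-3625804.0605, Y=-5117507.3184, Z=1155169.8681
→ geod (Bowring, a=6378137.000): φ=10.50483942°, λ=-125.31794542°, h=-147.7263 m
→ into stereo (λ₀=-94.7°): φ=10.50483942°, λ−λ₀=-30.61794542°
convergence γ = -30.61794542°

-30.61794542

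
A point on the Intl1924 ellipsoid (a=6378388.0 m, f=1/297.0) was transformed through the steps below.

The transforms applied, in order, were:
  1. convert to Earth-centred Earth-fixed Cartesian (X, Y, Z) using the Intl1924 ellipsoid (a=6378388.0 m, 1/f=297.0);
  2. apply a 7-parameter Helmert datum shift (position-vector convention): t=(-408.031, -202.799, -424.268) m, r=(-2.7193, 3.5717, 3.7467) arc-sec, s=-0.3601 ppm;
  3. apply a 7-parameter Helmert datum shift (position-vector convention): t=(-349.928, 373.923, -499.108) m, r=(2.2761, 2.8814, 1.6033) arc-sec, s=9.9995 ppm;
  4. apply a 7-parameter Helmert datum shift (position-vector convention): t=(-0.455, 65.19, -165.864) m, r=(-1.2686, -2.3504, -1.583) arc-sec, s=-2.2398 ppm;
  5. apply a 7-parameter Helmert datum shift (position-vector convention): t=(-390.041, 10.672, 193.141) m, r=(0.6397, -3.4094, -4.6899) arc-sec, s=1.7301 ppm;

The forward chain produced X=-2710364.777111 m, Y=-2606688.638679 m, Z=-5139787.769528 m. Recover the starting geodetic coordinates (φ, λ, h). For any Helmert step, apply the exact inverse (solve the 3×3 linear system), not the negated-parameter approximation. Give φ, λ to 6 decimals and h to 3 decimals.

φ=-53.993810°, λ=-136.102067°, h=2997.652 m

start: X=-2710364.7771, Y=-2606688.6387, Z=-5139787.7695 m
→ Helmert⁻¹: X=-2709995.7356, Y=-2606772.3595, Z=-5139919.1392
→ Helmert⁻¹: X=-2710039.9119, Y=-2606832.5755, Z=-5139749.9391
→ Helmert⁻¹: X=-2709611.3628, Y=-2607216.0765, Z=-5139208.5231
→ Helmert⁻¹: X=-2709162.6753, Y=-2606897.2572, Z=-5138867.3858
→ geod (Bowring, a=6378388.000): φ=-53.99381000°, λ=-136.10206700°, h=2997.6520 m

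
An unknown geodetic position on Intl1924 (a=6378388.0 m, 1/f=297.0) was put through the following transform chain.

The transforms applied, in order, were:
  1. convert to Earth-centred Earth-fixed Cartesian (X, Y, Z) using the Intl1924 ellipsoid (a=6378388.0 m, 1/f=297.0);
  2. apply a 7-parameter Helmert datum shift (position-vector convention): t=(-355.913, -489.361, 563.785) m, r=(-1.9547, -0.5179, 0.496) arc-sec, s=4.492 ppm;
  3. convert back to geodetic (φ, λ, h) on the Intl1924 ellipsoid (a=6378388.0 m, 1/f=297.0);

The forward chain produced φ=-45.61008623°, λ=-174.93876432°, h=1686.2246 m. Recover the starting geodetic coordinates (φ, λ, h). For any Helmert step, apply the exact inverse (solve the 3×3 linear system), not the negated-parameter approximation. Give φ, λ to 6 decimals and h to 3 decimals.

φ=-45.616095°, λ=-174.945309°, h=1782.305 m

start: φ=-45.610086°, λ=-174.938764°, h=1686.225 m
→ ECEF (a=6378388.000, f=1/297.0): X=-4453348.3364, Y=-394413.9551, Z=-4536323.7737
→ Helmert⁻¹: X=-4452984.7592, Y=-393869.1223, Z=-4536859.7308
→ geod (Bowring, a=6378388.000): φ=-45.61609500°, λ=-174.94530900°, h=1782.3050 m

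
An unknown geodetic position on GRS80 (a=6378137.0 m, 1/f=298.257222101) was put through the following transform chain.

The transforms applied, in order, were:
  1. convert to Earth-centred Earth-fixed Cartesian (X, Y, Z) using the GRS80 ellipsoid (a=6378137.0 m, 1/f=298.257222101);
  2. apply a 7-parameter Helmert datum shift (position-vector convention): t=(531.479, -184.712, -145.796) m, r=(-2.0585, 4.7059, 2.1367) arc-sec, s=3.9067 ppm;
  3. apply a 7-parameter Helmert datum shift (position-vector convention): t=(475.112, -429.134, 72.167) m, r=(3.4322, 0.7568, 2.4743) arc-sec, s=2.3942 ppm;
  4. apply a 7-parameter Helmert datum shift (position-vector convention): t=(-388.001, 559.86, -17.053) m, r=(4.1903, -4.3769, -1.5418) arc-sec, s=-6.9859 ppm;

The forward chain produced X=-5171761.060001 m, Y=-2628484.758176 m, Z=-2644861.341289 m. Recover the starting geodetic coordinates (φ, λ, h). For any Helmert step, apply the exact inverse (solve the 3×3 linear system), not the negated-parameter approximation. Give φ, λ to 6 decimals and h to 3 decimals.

φ=-24.650719°, λ=-153.062004°, h=1843.669 m

start: X=-5171761.0600, Y=-2628484.7582, Z=-2644861.3413 m
→ Helmert⁻¹: X=-5171445.6534, Y=-2629155.3678, Z=-2644699.6163
→ Helmert⁻¹: X=-5171930.2123, Y=-2628701.9069, Z=-2644740.6863
→ Helmert⁻¹: X=-5172408.3730, Y=-2628426.9509, Z=-2644728.7978
→ geod (Bowring, a=6378137.000): φ=-24.65071900°, λ=-153.06200400°, h=1843.6690 m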